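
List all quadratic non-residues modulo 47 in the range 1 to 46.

Square k = 1,…,23 (k and 47−k give the same square):
1²=1, 2²=4, 3²=9, 4²=16, 5²=25, 6²=36, 7²≡2, 8²≡17, 9²≡34, 10²≡6, 11²≡27, 12²≡3, 13²≡28, 14²≡8, 15²≡37, 16²≡21, 17²≡7, 18²≡42, 19²≡32, 20²≡24, 21²≡18, 22²≡14, 23²≡12 (mod 47).
The residues are {1, 2, 3, 4, 6, 7, 8, 9, 12, 14, 16, 17, 18, 21, 24, 25, 27, 28, 32, 34, 36, 37, 42}; the non-residues are the remaining 23 nonzero classes.

5, 10, 11, 13, 15, 19, 20, 22, 23, 26, 29, 30, 31, 33, 35, 38, 39, 40, 41, 43, 44, 45, 46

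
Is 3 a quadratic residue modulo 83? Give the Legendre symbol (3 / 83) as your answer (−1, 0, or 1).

1

Euler's criterion: (3/83) ≡ 3^41 (mod 83).
3^2 ≡ 9 (mod 83)
3^4 ≡ 81 (mod 83)
3^8 ≡ 4 (mod 83)
3^16 ≡ 16 (mod 83)
3^32 ≡ 7 (mod 83)
3^41 = 3^(32+8+1) ≡ 1 (mod 83).
Result is 1, so (3/83) = 1.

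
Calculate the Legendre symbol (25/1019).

1

Reciprocity: 25 ≡ 1 and 1019 ≡ 3 (mod 4), so (25/1019) = +(1019/25).
Reduce top mod 25: now compute (19/25).
Reciprocity: 19 ≡ 3 and 25 ≡ 1 (mod 4), so (19/25) = +(25/19).
Reduce top mod 19: now compute (6/19).
Pull out 2: since 19 ≡ 3 (mod 8), (2/19) = -1.
Reciprocity: 3 ≡ 3 and 19 ≡ 3 (mod 4), so (3/19) = −(19/3).
Reduce top mod 3: now compute (1/3).
Reached (1/3) = 1. Collecting the sign flips along the way, the symbol is +1.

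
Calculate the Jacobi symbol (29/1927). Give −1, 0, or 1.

Reciprocity: 29 ≡ 1 and 1927 ≡ 3 (mod 4), so (29/1927) = +(1927/29).
Reduce top mod 29: now compute (13/29).
Reciprocity: 13 ≡ 1 and 29 ≡ 1 (mod 4), so (13/29) = +(29/13).
Reduce top mod 13: now compute (3/13).
Reciprocity: 3 ≡ 3 and 13 ≡ 1 (mod 4), so (3/13) = +(13/3).
Reduce top mod 3: now compute (1/3).
Reached (1/3) = 1. Collecting the sign flips along the way, the symbol is +1.

1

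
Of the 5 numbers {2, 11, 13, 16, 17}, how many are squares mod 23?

(2/23) = +1 → QR.
(11/23) = -1 → non-residue.
(13/23) = +1 → QR.
(16/23) = +1 → QR.
(17/23) = -1 → non-residue.
Total quadratic residues among the 5: 3.

3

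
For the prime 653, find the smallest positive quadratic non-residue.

2

(2/653) = −1, so 2 is the smallest positive non-residue mod 653.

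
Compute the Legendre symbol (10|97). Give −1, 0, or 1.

-1

Euler's criterion: (10/97) ≡ 10^48 (mod 97).
10^2 ≡ 3 (mod 97)
10^4 ≡ 9 (mod 97)
10^8 ≡ 81 (mod 97)
10^16 ≡ 62 (mod 97)
10^32 ≡ 61 (mod 97)
10^48 = 10^(32+16) ≡ 96 (mod 97).
Result is 96 ≡ −1, so (10/97) = −1.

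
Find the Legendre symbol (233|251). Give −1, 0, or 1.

1

Euler's criterion: (233/251) ≡ 233^125 (mod 251).
233^2 ≡ 73 (mod 251)
233^4 ≡ 58 (mod 251)
233^8 ≡ 101 (mod 251)
233^16 ≡ 161 (mod 251)
233^32 ≡ 68 (mod 251)
233^64 ≡ 106 (mod 251)
233^125 = 233^(64+32+16+8+4+1) ≡ 1 (mod 251).
Result is 1, so (233/251) = 1.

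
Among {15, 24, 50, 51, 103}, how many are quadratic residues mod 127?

(15/127) = +1 → QR.
(24/127) = -1 → non-residue.
(50/127) = +1 → QR.
(51/127) = -1 → non-residue.
(103/127) = +1 → QR.
Total quadratic residues among the 5: 3.

3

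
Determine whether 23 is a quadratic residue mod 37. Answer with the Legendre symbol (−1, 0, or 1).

-1

Reciprocity: 23 ≡ 3 and 37 ≡ 1 (mod 4), so (23/37) = +(37/23).
Reduce top mod 23: now compute (14/23).
Pull out 2: since 23 ≡ 7 (mod 8), (2/23) = +1.
Reciprocity: 7 ≡ 3 and 23 ≡ 3 (mod 4), so (7/23) = −(23/7).
Reduce top mod 7: now compute (2/7).
Pull out 2: since 7 ≡ 7 (mod 8), (2/7) = +1.
Reached (1/7) = 1. Collecting the sign flips along the way, the symbol is -1.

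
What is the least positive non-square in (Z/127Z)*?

(2/127) = +1, so 2 is a residue.
(3/127) = −1, so 3 is the smallest positive non-residue mod 127.

3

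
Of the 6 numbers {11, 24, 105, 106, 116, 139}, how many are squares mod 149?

2

(11/149) = -1 → non-residue.
(24/149) = +1 → QR.
(105/149) = -1 → non-residue.
(106/149) = -1 → non-residue.
(116/149) = +1 → QR.
(139/149) = -1 → non-residue.
Total quadratic residues among the 6: 2.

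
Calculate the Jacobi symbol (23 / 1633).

0

Reciprocity: 23 ≡ 3 and 1633 ≡ 1 (mod 4), so (23/1633) = +(1633/23).
Reduce top mod 23: now compute (0/23).
Top reduces to 0: gcd > 1, so the symbol is 0.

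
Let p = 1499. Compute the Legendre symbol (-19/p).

First reduce: -19 ≡ 1480 (mod 1499).
Pull out 2^3: since 1499 ≡ 3 (mod 8), (2/1499) = -1, so (2/1499)^3 = -1.
Reciprocity: 185 ≡ 1 and 1499 ≡ 3 (mod 4), so (185/1499) = +(1499/185).
Reduce top mod 185: now compute (19/185).
Reciprocity: 19 ≡ 3 and 185 ≡ 1 (mod 4), so (19/185) = +(185/19).
Reduce top mod 19: now compute (14/19).
Pull out 2: since 19 ≡ 3 (mod 8), (2/19) = -1.
Reciprocity: 7 ≡ 3 and 19 ≡ 3 (mod 4), so (7/19) = −(19/7).
Reduce top mod 7: now compute (5/7).
Reciprocity: 5 ≡ 1 and 7 ≡ 3 (mod 4), so (5/7) = +(7/5).
Reduce top mod 5: now compute (2/5).
Pull out 2: since 5 ≡ 5 (mod 8), (2/5) = -1.
Reached (1/5) = 1. Collecting the sign flips along the way, the symbol is +1.

1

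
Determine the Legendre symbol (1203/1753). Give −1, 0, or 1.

Reciprocity: 1203 ≡ 3 and 1753 ≡ 1 (mod 4), so (1203/1753) = +(1753/1203).
Reduce top mod 1203: now compute (550/1203).
Pull out 2: since 1203 ≡ 3 (mod 8), (2/1203) = -1.
Reciprocity: 275 ≡ 3 and 1203 ≡ 3 (mod 4), so (275/1203) = −(1203/275).
Reduce top mod 275: now compute (103/275).
Reciprocity: 103 ≡ 3 and 275 ≡ 3 (mod 4), so (103/275) = −(275/103).
Reduce top mod 103: now compute (69/103).
Reciprocity: 69 ≡ 1 and 103 ≡ 3 (mod 4), so (69/103) = +(103/69).
Reduce top mod 69: now compute (34/69).
Pull out 2: since 69 ≡ 5 (mod 8), (2/69) = -1.
Reciprocity: 17 ≡ 1 and 69 ≡ 1 (mod 4), so (17/69) = +(69/17).
Reduce top mod 17: now compute (1/17).
Reached (1/17) = 1. Collecting the sign flips along the way, the symbol is +1.

1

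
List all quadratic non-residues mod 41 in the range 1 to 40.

Square k = 1,…,20 (k and 41−k give the same square):
1²=1, 2²=4, 3²=9, 4²=16, 5²=25, 6²=36, 7²≡8, 8²≡23, 9²≡40, 10²≡18, 11²≡39, 12²≡21, 13²≡5, 14²≡32, 15²≡20, 16²≡10, 17²≡2, 18²≡37, 19²≡33, 20²≡31 (mod 41).
The residues are {1, 2, 4, 5, 8, 9, 10, 16, 18, 20, 21, 23, 25, 31, 32, 33, 36, 37, 39, 40}; the non-residues are the remaining 20 nonzero classes.

3 6 7 11 12 13 14 15 17 19 22 24 26 27 28 29 30 34 35 38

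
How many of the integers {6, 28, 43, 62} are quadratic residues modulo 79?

(6/79) = -1 → non-residue.
(28/79) = -1 → non-residue.
(43/79) = -1 → non-residue.
(62/79) = +1 → QR.
Total quadratic residues among the 4: 1.

1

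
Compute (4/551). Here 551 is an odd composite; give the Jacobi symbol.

Pull out 2^2: since 551 ≡ 7 (mod 8), (2/551) = +1, so (2/551)^2 = +1.
Reached (1/551) = 1. Collecting the sign flips along the way, the symbol is +1.

1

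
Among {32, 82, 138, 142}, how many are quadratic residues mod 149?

2

(32/149) = -1 → non-residue.
(82/149) = +1 → QR.
(138/149) = -1 → non-residue.
(142/149) = +1 → QR.
Total quadratic residues among the 4: 2.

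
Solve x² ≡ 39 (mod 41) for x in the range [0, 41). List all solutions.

11, 30

41 ≡ 1 (mod 4), so we find a root by search.
Trying successive values, 11² = 121 ≡ 39 (mod 41). The other root is 41 − 11 = 30.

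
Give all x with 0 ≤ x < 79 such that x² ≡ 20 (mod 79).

39, 40

Since 79 ≡ 3 (mod 4), a square root of 20 is 20^((79+1)/4) = 20^20 mod 79.
Repeated squaring: 20^2≡5, 20^4≡25, 20^8≡72, 20^16≡49 (mod 79).
20^20 = 20^(16+4) ≡ 40 (mod 79).
Check: 40² = 1600 ≡ 20 (mod 79). The two roots are 39 and 40.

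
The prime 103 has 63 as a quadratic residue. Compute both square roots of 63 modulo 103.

Since 103 ≡ 3 (mod 4), a square root of 63 is 63^((103+1)/4) = 63^26 mod 103.
Repeated squaring: 63^2≡55, 63^4≡38, 63^8≡2, 63^16≡4 (mod 103).
63^26 = 63^(16+8+2) ≡ 28 (mod 103).
Check: 28² = 784 ≡ 63 (mod 103). The two roots are 28 and 75.

28, 75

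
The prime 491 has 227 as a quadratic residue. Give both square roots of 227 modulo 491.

182, 309

Since 491 ≡ 3 (mod 4), a square root of 227 is 227^((491+1)/4) = 227^123 mod 491.
Repeated squaring: 227^2≡465, 227^4≡185, 227^8≡346, 227^16≡403, 227^32≡379, 227^64≡269 (mod 491).
227^123 = 227^(64+32+16+8+2+1) ≡ 182 (mod 491).
Check: 182² = 33124 ≡ 227 (mod 491). The two roots are 182 and 309.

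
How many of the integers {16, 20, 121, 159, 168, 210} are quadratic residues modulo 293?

(16/293) = +1 → QR.
(20/293) = -1 → non-residue.
(121/293) = +1 → QR.
(159/293) = -1 → non-residue.
(168/293) = -1 → non-residue.
(210/293) = +1 → QR.
Total quadratic residues among the 6: 3.

3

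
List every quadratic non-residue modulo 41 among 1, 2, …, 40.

Square k = 1,…,20 (k and 41−k give the same square):
1²=1, 2²=4, 3²=9, 4²=16, 5²=25, 6²=36, 7²≡8, 8²≡23, 9²≡40, 10²≡18, 11²≡39, 12²≡21, 13²≡5, 14²≡32, 15²≡20, 16²≡10, 17²≡2, 18²≡37, 19²≡33, 20²≡31 (mod 41).
The residues are {1, 2, 4, 5, 8, 9, 10, 16, 18, 20, 21, 23, 25, 31, 32, 33, 36, 37, 39, 40}; the non-residues are the remaining 20 nonzero classes.

3,6,7,11,12,13,14,15,17,19,22,24,26,27,28,29,30,34,35,38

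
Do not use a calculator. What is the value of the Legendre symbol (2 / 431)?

1

Pull out 2: since 431 ≡ 7 (mod 8), (2/431) = +1.
Reached (1/431) = 1. Collecting the sign flips along the way, the symbol is +1.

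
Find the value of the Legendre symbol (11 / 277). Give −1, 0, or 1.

Euler's criterion: (11/277) ≡ 11^138 (mod 277).
11^2 ≡ 121 (mod 277)
11^4 ≡ 237 (mod 277)
11^8 ≡ 215 (mod 277)
11^16 ≡ 243 (mod 277)
11^32 ≡ 48 (mod 277)
11^64 ≡ 88 (mod 277)
11^128 ≡ 265 (mod 277)
11^138 = 11^(128+8+2) ≡ 276 (mod 277).
Result is 276 ≡ −1, so (11/277) = −1.

-1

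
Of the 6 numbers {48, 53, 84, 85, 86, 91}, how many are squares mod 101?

2

(48/101) = -1 → non-residue.
(53/101) = -1 → non-residue.
(84/101) = +1 → QR.
(85/101) = +1 → QR.
(86/101) = -1 → non-residue.
(91/101) = -1 → non-residue.
Total quadratic residues among the 6: 2.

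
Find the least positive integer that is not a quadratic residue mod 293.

(2/293) = −1, so 2 is the smallest positive non-residue mod 293.

2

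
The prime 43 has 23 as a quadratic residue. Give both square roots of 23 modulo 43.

18, 25

Since 43 ≡ 3 (mod 4), a square root of 23 is 23^((43+1)/4) = 23^11 mod 43.
Repeated squaring: 23^2≡13, 23^4≡40, 23^8≡9 (mod 43).
23^11 = 23^(8+2+1) ≡ 25 (mod 43).
Check: 25² = 625 ≡ 23 (mod 43). The two roots are 18 and 25.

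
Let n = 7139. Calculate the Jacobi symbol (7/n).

Reciprocity: 7 ≡ 3 and 7139 ≡ 3 (mod 4), so (7/7139) = −(7139/7).
Reduce top mod 7: now compute (6/7).
Pull out 2: since 7 ≡ 7 (mod 8), (2/7) = +1.
Reciprocity: 3 ≡ 3 and 7 ≡ 3 (mod 4), so (3/7) = −(7/3).
Reduce top mod 3: now compute (1/3).
Reached (1/3) = 1. Collecting the sign flips along the way, the symbol is +1.

1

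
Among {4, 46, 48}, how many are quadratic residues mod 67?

1

(4/67) = +1 → QR.
(46/67) = -1 → non-residue.
(48/67) = -1 → non-residue.
Total quadratic residues among the 3: 1.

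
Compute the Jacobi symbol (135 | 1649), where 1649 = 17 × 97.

Reciprocity: 135 ≡ 3 and 1649 ≡ 1 (mod 4), so (135/1649) = +(1649/135).
Reduce top mod 135: now compute (29/135).
Reciprocity: 29 ≡ 1 and 135 ≡ 3 (mod 4), so (29/135) = +(135/29).
Reduce top mod 29: now compute (19/29).
Reciprocity: 19 ≡ 3 and 29 ≡ 1 (mod 4), so (19/29) = +(29/19).
Reduce top mod 19: now compute (10/19).
Pull out 2: since 19 ≡ 3 (mod 8), (2/19) = -1.
Reciprocity: 5 ≡ 1 and 19 ≡ 3 (mod 4), so (5/19) = +(19/5).
Reduce top mod 5: now compute (4/5).
Pull out 2^2: since 5 ≡ 5 (mod 8), (2/5) = -1, so (2/5)^2 = +1.
Reached (1/5) = 1. Collecting the sign flips along the way, the symbol is -1.

-1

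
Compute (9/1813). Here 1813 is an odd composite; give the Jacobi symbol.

1

Reciprocity: 9 ≡ 1 and 1813 ≡ 1 (mod 4), so (9/1813) = +(1813/9).
Reduce top mod 9: now compute (4/9).
Pull out 2^2: since 9 ≡ 1 (mod 8), (2/9) = +1, so (2/9)^2 = +1.
Reached (1/9) = 1. Collecting the sign flips along the way, the symbol is +1.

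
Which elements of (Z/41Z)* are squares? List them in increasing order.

1 2 4 5 8 9 10 16 18 20 21 23 25 31 32 33 36 37 39 40

Square k = 1,…,20 (k and 41−k give the same square):
1²=1, 2²=4, 3²=9, 4²=16, 5²=25, 6²=36, 7²≡8, 8²≡23, 9²≡40, 10²≡18, 11²≡39, 12²≡21, 13²≡5, 14²≡32, 15²≡20, 16²≡10, 17²≡2, 18²≡37, 19²≡33, 20²≡31 (mod 41).
So the quadratic residues mod 41 are {1, 2, 4, 5, 8, 9, 10, 16, 18, 20, 21, 23, 25, 31, 32, 33, 36, 37, 39, 40}.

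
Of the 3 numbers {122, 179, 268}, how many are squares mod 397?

(122/397) = +1 → QR.
(179/397) = +1 → QR.
(268/397) = +1 → QR.
Total quadratic residues among the 3: 3.

3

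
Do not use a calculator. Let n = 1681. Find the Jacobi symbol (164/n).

0

Pull out 2^2: since 1681 ≡ 1 (mod 8), (2/1681) = +1, so (2/1681)^2 = +1.
Reciprocity: 41 ≡ 1 and 1681 ≡ 1 (mod 4), so (41/1681) = +(1681/41).
Reduce top mod 41: now compute (0/41).
Top reduces to 0: gcd > 1, so the symbol is 0.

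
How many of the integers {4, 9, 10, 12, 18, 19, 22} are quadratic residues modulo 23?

4

(4/23) = +1 → QR.
(9/23) = +1 → QR.
(10/23) = -1 → non-residue.
(12/23) = +1 → QR.
(18/23) = +1 → QR.
(19/23) = -1 → non-residue.
(22/23) = -1 → non-residue.
Total quadratic residues among the 7: 4.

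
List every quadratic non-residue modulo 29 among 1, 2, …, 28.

2,3,8,10,11,12,14,15,17,18,19,21,26,27

Square k = 1,…,14 (k and 29−k give the same square):
1²=1, 2²=4, 3²=9, 4²=16, 5²=25, 6²≡7, 7²≡20, 8²≡6, 9²≡23, 10²≡13, 11²≡5, 12²≡28, 13²≡24, 14²≡22 (mod 29).
The residues are {1, 4, 5, 6, 7, 9, 13, 16, 20, 22, 23, 24, 25, 28}; the non-residues are the remaining 14 nonzero classes.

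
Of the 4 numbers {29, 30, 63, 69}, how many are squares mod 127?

(29/127) = -1 → non-residue.
(30/127) = +1 → QR.
(63/127) = -1 → non-residue.
(69/127) = +1 → QR.
Total quadratic residues among the 4: 2.

2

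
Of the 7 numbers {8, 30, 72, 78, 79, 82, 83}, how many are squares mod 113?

5

(8/113) = +1 → QR.
(30/113) = +1 → QR.
(72/113) = +1 → QR.
(78/113) = -1 → non-residue.
(79/113) = -1 → non-residue.
(82/113) = +1 → QR.
(83/113) = +1 → QR.
Total quadratic residues among the 7: 5.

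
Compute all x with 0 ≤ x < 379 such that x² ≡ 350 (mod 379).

27, 352

Since 379 ≡ 3 (mod 4), a square root of 350 is 350^((379+1)/4) = 350^95 mod 379.
Repeated squaring: 350^2≡83, 350^4≡67, 350^8≡320, 350^16≡70, 350^32≡352, 350^64≡350 (mod 379).
350^95 = 350^(64+16+8+4+2+1) ≡ 352 (mod 379).
Check: 352² = 123904 ≡ 350 (mod 379). The two roots are 27 and 352.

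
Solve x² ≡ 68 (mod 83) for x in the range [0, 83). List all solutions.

20, 63

Since 83 ≡ 3 (mod 4), a square root of 68 is 68^((83+1)/4) = 68^21 mod 83.
Repeated squaring: 68^2≡59, 68^4≡78, 68^8≡25, 68^16≡44 (mod 83).
68^21 = 68^(16+4+1) ≡ 63 (mod 83).
Check: 63² = 3969 ≡ 68 (mod 83). The two roots are 20 and 63.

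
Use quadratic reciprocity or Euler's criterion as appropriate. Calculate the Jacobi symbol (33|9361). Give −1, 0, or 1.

Reciprocity: 33 ≡ 1 and 9361 ≡ 1 (mod 4), so (33/9361) = +(9361/33).
Reduce top mod 33: now compute (22/33).
Pull out 2: since 33 ≡ 1 (mod 8), (2/33) = +1.
Reciprocity: 11 ≡ 3 and 33 ≡ 1 (mod 4), so (11/33) = +(33/11).
Reduce top mod 11: now compute (0/11).
Top reduces to 0: gcd > 1, so the symbol is 0.

0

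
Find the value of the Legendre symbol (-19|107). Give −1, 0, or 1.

-1

Euler's criterion: (-19/107) ≡ 88^53 (mod 107).
88^2 ≡ 40 (mod 107)
88^4 ≡ 102 (mod 107)
88^8 ≡ 25 (mod 107)
88^16 ≡ 90 (mod 107)
88^32 ≡ 75 (mod 107)
88^53 = 88^(32+16+4+1) ≡ 106 (mod 107).
Result is 106 ≡ −1, so (-19/107) = −1.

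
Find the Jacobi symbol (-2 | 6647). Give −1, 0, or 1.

First reduce: -2 ≡ 6645 (mod 6647).
Reciprocity: 6645 ≡ 1 and 6647 ≡ 3 (mod 4), so (6645/6647) = +(6647/6645).
Reduce top mod 6645: now compute (2/6645).
Pull out 2: since 6645 ≡ 5 (mod 8), (2/6645) = -1.
Reached (1/6645) = 1. Collecting the sign flips along the way, the symbol is -1.

-1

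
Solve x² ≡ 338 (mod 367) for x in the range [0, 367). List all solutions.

74, 293

Since 367 ≡ 3 (mod 4), a square root of 338 is 338^((367+1)/4) = 338^92 mod 367.
Repeated squaring: 338^2≡107, 338^4≡72, 338^8≡46, 338^16≡281, 338^32≡56, 338^64≡200 (mod 367).
338^92 = 338^(64+16+8+4) ≡ 74 (mod 367).
Check: 74² = 5476 ≡ 338 (mod 367). The two roots are 74 and 293.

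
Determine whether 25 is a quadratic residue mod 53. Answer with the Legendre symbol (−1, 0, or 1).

Reciprocity: 25 ≡ 1 and 53 ≡ 1 (mod 4), so (25/53) = +(53/25).
Reduce top mod 25: now compute (3/25).
Reciprocity: 3 ≡ 3 and 25 ≡ 1 (mod 4), so (3/25) = +(25/3).
Reduce top mod 3: now compute (1/3).
Reached (1/3) = 1. Collecting the sign flips along the way, the symbol is +1.

1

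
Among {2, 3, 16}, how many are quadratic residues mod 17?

2

(2/17) = +1 → QR.
(3/17) = -1 → non-residue.
(16/17) = +1 → QR.
Total quadratic residues among the 3: 2.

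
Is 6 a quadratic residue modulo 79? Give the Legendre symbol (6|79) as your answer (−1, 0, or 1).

Euler's criterion: (6/79) ≡ 6^39 (mod 79).
6^2 ≡ 36 (mod 79)
6^4 ≡ 32 (mod 79)
6^8 ≡ 76 (mod 79)
6^16 ≡ 9 (mod 79)
6^32 ≡ 2 (mod 79)
6^39 = 6^(32+4+2+1) ≡ 78 (mod 79).
Result is 78 ≡ −1, so (6/79) = −1.

-1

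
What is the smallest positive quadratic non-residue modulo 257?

(2/257) = +1, so 2 is a residue.
(3/257) = −1, so 3 is the smallest positive non-residue mod 257.

3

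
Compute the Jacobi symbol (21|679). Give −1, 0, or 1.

Reciprocity: 21 ≡ 1 and 679 ≡ 3 (mod 4), so (21/679) = +(679/21).
Reduce top mod 21: now compute (7/21).
Reciprocity: 7 ≡ 3 and 21 ≡ 1 (mod 4), so (7/21) = +(21/7).
Reduce top mod 7: now compute (0/7).
Top reduces to 0: gcd > 1, so the symbol is 0.

0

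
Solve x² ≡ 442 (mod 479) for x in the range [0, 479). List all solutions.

168, 311

Since 479 ≡ 3 (mod 4), a square root of 442 is 442^((479+1)/4) = 442^120 mod 479.
Repeated squaring: 442^2≡411, 442^4≡313, 442^8≡253, 442^16≡302, 442^32≡194, 442^64≡274 (mod 479).
442^120 = 442^(64+32+16+8) ≡ 168 (mod 479).
Check: 168² = 28224 ≡ 442 (mod 479). The two roots are 168 and 311.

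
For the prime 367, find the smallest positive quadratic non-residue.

3

(2/367) = +1, so 2 is a residue.
(3/367) = −1, so 3 is the smallest positive non-residue mod 367.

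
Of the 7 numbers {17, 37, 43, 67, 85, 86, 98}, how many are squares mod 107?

(17/107) = -1 → non-residue.
(37/107) = +1 → QR.
(43/107) = -1 → non-residue.
(67/107) = -1 → non-residue.
(85/107) = +1 → QR.
(86/107) = +1 → QR.
(98/107) = -1 → non-residue.
Total quadratic residues among the 7: 3.

3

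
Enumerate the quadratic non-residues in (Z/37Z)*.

2, 5, 6, 8, 13, 14, 15, 17, 18, 19, 20, 22, 23, 24, 29, 31, 32, 35

Square k = 1,…,18 (k and 37−k give the same square):
1²=1, 2²=4, 3²=9, 4²=16, 5²=25, 6²=36, 7²≡12, 8²≡27, 9²≡7, 10²≡26, 11²≡10, 12²≡33, 13²≡21, 14²≡11, 15²≡3, 16²≡34, 17²≡30, 18²≡28 (mod 37).
The residues are {1, 3, 4, 7, 9, 10, 11, 12, 16, 21, 25, 26, 27, 28, 30, 33, 34, 36}; the non-residues are the remaining 18 nonzero classes.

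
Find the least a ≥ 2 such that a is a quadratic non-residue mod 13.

(2/13) = −1, so 2 is the smallest positive non-residue mod 13.

2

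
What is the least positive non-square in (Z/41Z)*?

3

(2/41) = +1, so 2 is a residue.
(3/41) = −1, so 3 is the smallest positive non-residue mod 41.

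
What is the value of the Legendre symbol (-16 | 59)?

-1

First reduce: -16 ≡ 43 (mod 59).
Reciprocity: 43 ≡ 3 and 59 ≡ 3 (mod 4), so (43/59) = −(59/43).
Reduce top mod 43: now compute (16/43).
Pull out 2^4: since 43 ≡ 3 (mod 8), (2/43) = -1, so (2/43)^4 = +1.
Reached (1/43) = 1. Collecting the sign flips along the way, the symbol is -1.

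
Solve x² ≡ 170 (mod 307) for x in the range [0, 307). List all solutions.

28, 279

Since 307 ≡ 3 (mod 4), a square root of 170 is 170^((307+1)/4) = 170^77 mod 307.
Repeated squaring: 170^2≡42, 170^4≡229, 170^8≡251, 170^16≡66, 170^32≡58, 170^64≡294 (mod 307).
170^77 = 170^(64+8+4+1) ≡ 28 (mod 307).
Check: 28² = 784 ≡ 170 (mod 307). The two roots are 28 and 279.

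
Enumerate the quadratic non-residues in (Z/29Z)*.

2 3 8 10 11 12 14 15 17 18 19 21 26 27

Square k = 1,…,14 (k and 29−k give the same square):
1²=1, 2²=4, 3²=9, 4²=16, 5²=25, 6²≡7, 7²≡20, 8²≡6, 9²≡23, 10²≡13, 11²≡5, 12²≡28, 13²≡24, 14²≡22 (mod 29).
The residues are {1, 4, 5, 6, 7, 9, 13, 16, 20, 22, 23, 24, 25, 28}; the non-residues are the remaining 14 nonzero classes.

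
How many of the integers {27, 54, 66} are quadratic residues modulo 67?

1

(27/67) = -1 → non-residue.
(54/67) = +1 → QR.
(66/67) = -1 → non-residue.
Total quadratic residues among the 3: 1.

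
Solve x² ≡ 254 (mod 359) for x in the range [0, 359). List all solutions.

62, 297

Since 359 ≡ 3 (mod 4), a square root of 254 is 254^((359+1)/4) = 254^90 mod 359.
Repeated squaring: 254^2≡255, 254^4≡46, 254^8≡321, 254^16≡8, 254^32≡64, 254^64≡147 (mod 359).
254^90 = 254^(64+16+8+2) ≡ 297 (mod 359).
Check: 297² = 88209 ≡ 254 (mod 359). The two roots are 62 and 297.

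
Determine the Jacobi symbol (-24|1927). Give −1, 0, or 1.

First reduce: -24 ≡ 1903 (mod 1927).
Reciprocity: 1903 ≡ 3 and 1927 ≡ 3 (mod 4), so (1903/1927) = −(1927/1903).
Reduce top mod 1903: now compute (24/1903).
Pull out 2^3: since 1903 ≡ 7 (mod 8), (2/1903) = +1, so (2/1903)^3 = +1.
Reciprocity: 3 ≡ 3 and 1903 ≡ 3 (mod 4), so (3/1903) = −(1903/3).
Reduce top mod 3: now compute (1/3).
Reached (1/3) = 1. Collecting the sign flips along the way, the symbol is +1.

1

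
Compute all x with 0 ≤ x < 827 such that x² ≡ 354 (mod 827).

67, 760

Since 827 ≡ 3 (mod 4), a square root of 354 is 354^((827+1)/4) = 354^207 mod 827.
Repeated squaring: 354^2≡439, 354^4≡30, 354^8≡73, 354^16≡367, 354^32≡715, 354^64≡139, 354^128≡300 (mod 827).
354^207 = 354^(128+64+8+4+2+1) ≡ 760 (mod 827).
Check: 760² = 577600 ≡ 354 (mod 827). The two roots are 67 and 760.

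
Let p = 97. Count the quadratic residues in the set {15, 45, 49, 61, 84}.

(15/97) = -1 → non-residue.
(45/97) = -1 → non-residue.
(49/97) = +1 → QR.
(61/97) = +1 → QR.
(84/97) = -1 → non-residue.
Total quadratic residues among the 5: 2.

2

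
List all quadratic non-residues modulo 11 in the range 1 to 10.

2,6,7,8,10

Square k = 1,…,5 (k and 11−k give the same square):
1²=1, 2²=4, 3²=9, 4²≡5, 5²≡3 (mod 11).
The residues are {1, 3, 4, 5, 9}; the non-residues are the remaining 5 nonzero classes.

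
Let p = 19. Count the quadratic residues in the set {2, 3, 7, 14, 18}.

(2/19) = -1 → non-residue.
(3/19) = -1 → non-residue.
(7/19) = +1 → QR.
(14/19) = -1 → non-residue.
(18/19) = -1 → non-residue.
Total quadratic residues among the 5: 1.

1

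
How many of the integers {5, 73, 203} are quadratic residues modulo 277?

(5/277) = -1 → non-residue.
(73/277) = -1 → non-residue.
(203/277) = +1 → QR.
Total quadratic residues among the 3: 1.

1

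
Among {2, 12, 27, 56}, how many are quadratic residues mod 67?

(2/67) = -1 → non-residue.
(12/67) = -1 → non-residue.
(27/67) = -1 → non-residue.
(56/67) = +1 → QR.
Total quadratic residues among the 4: 1.

1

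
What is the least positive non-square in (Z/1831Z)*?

(2/1831) = +1, so 2 is a residue.
(3/1831) = −1, so 3 is the smallest positive non-residue mod 1831.

3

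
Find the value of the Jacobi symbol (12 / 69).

Pull out 2^2: since 69 ≡ 5 (mod 8), (2/69) = -1, so (2/69)^2 = +1.
Reciprocity: 3 ≡ 3 and 69 ≡ 1 (mod 4), so (3/69) = +(69/3).
Reduce top mod 3: now compute (0/3).
Top reduces to 0: gcd > 1, so the symbol is 0.

0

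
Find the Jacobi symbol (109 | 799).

1

Reciprocity: 109 ≡ 1 and 799 ≡ 3 (mod 4), so (109/799) = +(799/109).
Reduce top mod 109: now compute (36/109).
Pull out 2^2: since 109 ≡ 5 (mod 8), (2/109) = -1, so (2/109)^2 = +1.
Reciprocity: 9 ≡ 1 and 109 ≡ 1 (mod 4), so (9/109) = +(109/9).
Reduce top mod 9: now compute (1/9).
Reached (1/9) = 1. Collecting the sign flips along the way, the symbol is +1.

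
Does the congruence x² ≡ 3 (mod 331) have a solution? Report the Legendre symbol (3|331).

-1

Reciprocity: 3 ≡ 3 and 331 ≡ 3 (mod 4), so (3/331) = −(331/3).
Reduce top mod 3: now compute (1/3).
Reached (1/3) = 1. Collecting the sign flips along the way, the symbol is -1.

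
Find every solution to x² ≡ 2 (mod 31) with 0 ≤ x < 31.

8, 23

Since 31 ≡ 3 (mod 4), a square root of 2 is 2^((31+1)/4) = 2^8 mod 31.
Repeated squaring: 2^2≡4, 2^4≡16, 2^8≡8 (mod 31).
2^8 = 2^(8) ≡ 8 (mod 31).
Check: 8² = 64 ≡ 2 (mod 31). The two roots are 8 and 23.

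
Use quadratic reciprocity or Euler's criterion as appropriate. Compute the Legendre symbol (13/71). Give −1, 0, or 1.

-1

Reciprocity: 13 ≡ 1 and 71 ≡ 3 (mod 4), so (13/71) = +(71/13).
Reduce top mod 13: now compute (6/13).
Pull out 2: since 13 ≡ 5 (mod 8), (2/13) = -1.
Reciprocity: 3 ≡ 3 and 13 ≡ 1 (mod 4), so (3/13) = +(13/3).
Reduce top mod 3: now compute (1/3).
Reached (1/3) = 1. Collecting the sign flips along the way, the symbol is -1.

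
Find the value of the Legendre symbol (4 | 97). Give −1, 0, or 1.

1

Euler's criterion: (4/97) ≡ 4^48 (mod 97).
4^2 ≡ 16 (mod 97)
4^4 ≡ 62 (mod 97)
4^8 ≡ 61 (mod 97)
4^16 ≡ 35 (mod 97)
4^32 ≡ 61 (mod 97)
4^48 = 4^(32+16) ≡ 1 (mod 97).
Result is 1, so (4/97) = 1.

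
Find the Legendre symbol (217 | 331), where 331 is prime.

-1

Reciprocity: 217 ≡ 1 and 331 ≡ 3 (mod 4), so (217/331) = +(331/217).
Reduce top mod 217: now compute (114/217).
Pull out 2: since 217 ≡ 1 (mod 8), (2/217) = +1.
Reciprocity: 57 ≡ 1 and 217 ≡ 1 (mod 4), so (57/217) = +(217/57).
Reduce top mod 57: now compute (46/57).
Pull out 2: since 57 ≡ 1 (mod 8), (2/57) = +1.
Reciprocity: 23 ≡ 3 and 57 ≡ 1 (mod 4), so (23/57) = +(57/23).
Reduce top mod 23: now compute (11/23).
Reciprocity: 11 ≡ 3 and 23 ≡ 3 (mod 4), so (11/23) = −(23/11).
Reduce top mod 11: now compute (1/11).
Reached (1/11) = 1. Collecting the sign flips along the way, the symbol is -1.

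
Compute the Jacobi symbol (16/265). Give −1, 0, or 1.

Pull out 2^4: since 265 ≡ 1 (mod 8), (2/265) = +1, so (2/265)^4 = +1.
Reached (1/265) = 1. Collecting the sign flips along the way, the symbol is +1.

1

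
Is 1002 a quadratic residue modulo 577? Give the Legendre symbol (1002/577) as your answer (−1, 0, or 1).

1

Euler's criterion: (1002/577) ≡ 425^288 (mod 577).
425^2 ≡ 24 (mod 577)
425^4 ≡ 576 (mod 577)
425^8 ≡ 1 (mod 577)
425^16 ≡ 1 (mod 577)
425^32 ≡ 1 (mod 577)
425^64 ≡ 1 (mod 577)
425^128 ≡ 1 (mod 577)
425^256 ≡ 1 (mod 577)
425^288 = 425^(256+32) ≡ 1 (mod 577).
Result is 1, so (1002/577) = 1.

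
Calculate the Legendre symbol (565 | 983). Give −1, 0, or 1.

1

Euler's criterion: (565/983) ≡ 565^491 (mod 983).
565^2 ≡ 733 (mod 983)
565^4 ≡ 571 (mod 983)
565^8 ≡ 668 (mod 983)
565^16 ≡ 925 (mod 983)
565^32 ≡ 415 (mod 983)
565^64 ≡ 200 (mod 983)
565^128 ≡ 680 (mod 983)
565^256 ≡ 390 (mod 983)
565^491 = 565^(256+128+64+32+8+2+1) ≡ 1 (mod 983).
Result is 1, so (565/983) = 1.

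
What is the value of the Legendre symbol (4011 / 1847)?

First reduce: 4011 ≡ 317 (mod 1847).
Reciprocity: 317 ≡ 1 and 1847 ≡ 3 (mod 4), so (317/1847) = +(1847/317).
Reduce top mod 317: now compute (262/317).
Pull out 2: since 317 ≡ 5 (mod 8), (2/317) = -1.
Reciprocity: 131 ≡ 3 and 317 ≡ 1 (mod 4), so (131/317) = +(317/131).
Reduce top mod 131: now compute (55/131).
Reciprocity: 55 ≡ 3 and 131 ≡ 3 (mod 4), so (55/131) = −(131/55).
Reduce top mod 55: now compute (21/55).
Reciprocity: 21 ≡ 1 and 55 ≡ 3 (mod 4), so (21/55) = +(55/21).
Reduce top mod 21: now compute (13/21).
Reciprocity: 13 ≡ 1 and 21 ≡ 1 (mod 4), so (13/21) = +(21/13).
Reduce top mod 13: now compute (8/13).
Pull out 2^3: since 13 ≡ 5 (mod 8), (2/13) = -1, so (2/13)^3 = -1.
Reached (1/13) = 1. Collecting the sign flips along the way, the symbol is -1.

-1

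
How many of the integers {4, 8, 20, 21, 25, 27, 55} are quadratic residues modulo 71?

5

(4/71) = +1 → QR.
(8/71) = +1 → QR.
(20/71) = +1 → QR.
(21/71) = -1 → non-residue.
(25/71) = +1 → QR.
(27/71) = +1 → QR.
(55/71) = -1 → non-residue.
Total quadratic residues among the 7: 5.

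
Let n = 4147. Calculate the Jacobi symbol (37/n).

1

Reciprocity: 37 ≡ 1 and 4147 ≡ 3 (mod 4), so (37/4147) = +(4147/37).
Reduce top mod 37: now compute (3/37).
Reciprocity: 3 ≡ 3 and 37 ≡ 1 (mod 4), so (3/37) = +(37/3).
Reduce top mod 3: now compute (1/3).
Reached (1/3) = 1. Collecting the sign flips along the way, the symbol is +1.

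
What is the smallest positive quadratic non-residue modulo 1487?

(2/1487) = +1, so 2 is a residue.
(3/1487) = +1, so 3 is a residue.
(4/1487) = +1, so 4 is a residue.
(5/1487) = −1, so 5 is the smallest positive non-residue mod 1487.

5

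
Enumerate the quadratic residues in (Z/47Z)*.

Square k = 1,…,23 (k and 47−k give the same square):
1²=1, 2²=4, 3²=9, 4²=16, 5²=25, 6²=36, 7²≡2, 8²≡17, 9²≡34, 10²≡6, 11²≡27, 12²≡3, 13²≡28, 14²≡8, 15²≡37, 16²≡21, 17²≡7, 18²≡42, 19²≡32, 20²≡24, 21²≡18, 22²≡14, 23²≡12 (mod 47).
So the quadratic residues mod 47 are {1, 2, 3, 4, 6, 7, 8, 9, 12, 14, 16, 17, 18, 21, 24, 25, 27, 28, 32, 34, 36, 37, 42}.

1 2 3 4 6 7 8 9 12 14 16 17 18 21 24 25 27 28 32 34 36 37 42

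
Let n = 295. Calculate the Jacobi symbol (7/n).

Reciprocity: 7 ≡ 3 and 295 ≡ 3 (mod 4), so (7/295) = −(295/7).
Reduce top mod 7: now compute (1/7).
Reached (1/7) = 1. Collecting the sign flips along the way, the symbol is -1.

-1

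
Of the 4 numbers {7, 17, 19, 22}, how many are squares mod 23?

0

(7/23) = -1 → non-residue.
(17/23) = -1 → non-residue.
(19/23) = -1 → non-residue.
(22/23) = -1 → non-residue.
Total quadratic residues among the 4: 0.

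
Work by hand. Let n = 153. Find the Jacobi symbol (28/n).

Pull out 2^2: since 153 ≡ 1 (mod 8), (2/153) = +1, so (2/153)^2 = +1.
Reciprocity: 7 ≡ 3 and 153 ≡ 1 (mod 4), so (7/153) = +(153/7).
Reduce top mod 7: now compute (6/7).
Pull out 2: since 7 ≡ 7 (mod 8), (2/7) = +1.
Reciprocity: 3 ≡ 3 and 7 ≡ 3 (mod 4), so (3/7) = −(7/3).
Reduce top mod 3: now compute (1/3).
Reached (1/3) = 1. Collecting the sign flips along the way, the symbol is -1.

-1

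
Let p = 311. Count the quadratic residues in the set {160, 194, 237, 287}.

2

(160/311) = +1 → QR.
(194/311) = -1 → non-residue.
(237/311) = +1 → QR.
(287/311) = -1 → non-residue.
Total quadratic residues among the 4: 2.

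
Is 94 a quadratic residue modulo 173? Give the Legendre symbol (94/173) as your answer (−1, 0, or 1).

Pull out 2: since 173 ≡ 5 (mod 8), (2/173) = -1.
Reciprocity: 47 ≡ 3 and 173 ≡ 1 (mod 4), so (47/173) = +(173/47).
Reduce top mod 47: now compute (32/47).
Pull out 2^5: since 47 ≡ 7 (mod 8), (2/47) = +1, so (2/47)^5 = +1.
Reached (1/47) = 1. Collecting the sign flips along the way, the symbol is -1.

-1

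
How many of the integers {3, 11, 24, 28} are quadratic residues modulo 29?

2

(3/29) = -1 → non-residue.
(11/29) = -1 → non-residue.
(24/29) = +1 → QR.
(28/29) = +1 → QR.
Total quadratic residues among the 4: 2.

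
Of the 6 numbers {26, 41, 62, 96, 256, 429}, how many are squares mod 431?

(26/431) = -1 → non-residue.
(41/431) = +1 → QR.
(62/431) = -1 → non-residue.
(96/431) = +1 → QR.
(256/431) = +1 → QR.
(429/431) = -1 → non-residue.
Total quadratic residues among the 6: 3.

3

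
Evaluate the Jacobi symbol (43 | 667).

1

Reciprocity: 43 ≡ 3 and 667 ≡ 3 (mod 4), so (43/667) = −(667/43).
Reduce top mod 43: now compute (22/43).
Pull out 2: since 43 ≡ 3 (mod 8), (2/43) = -1.
Reciprocity: 11 ≡ 3 and 43 ≡ 3 (mod 4), so (11/43) = −(43/11).
Reduce top mod 11: now compute (10/11).
Pull out 2: since 11 ≡ 3 (mod 8), (2/11) = -1.
Reciprocity: 5 ≡ 1 and 11 ≡ 3 (mod 4), so (5/11) = +(11/5).
Reduce top mod 5: now compute (1/5).
Reached (1/5) = 1. Collecting the sign flips along the way, the symbol is +1.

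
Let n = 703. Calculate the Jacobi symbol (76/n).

Pull out 2^2: since 703 ≡ 7 (mod 8), (2/703) = +1, so (2/703)^2 = +1.
Reciprocity: 19 ≡ 3 and 703 ≡ 3 (mod 4), so (19/703) = −(703/19).
Reduce top mod 19: now compute (0/19).
Top reduces to 0: gcd > 1, so the symbol is 0.

0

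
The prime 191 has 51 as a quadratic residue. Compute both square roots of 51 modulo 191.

Since 191 ≡ 3 (mod 4), a square root of 51 is 51^((191+1)/4) = 51^48 mod 191.
Repeated squaring: 51^2≡118, 51^4≡172, 51^8≡170, 51^16≡59, 51^32≡43 (mod 191).
51^48 = 51^(32+16) ≡ 54 (mod 191).
Check: 54² = 2916 ≡ 51 (mod 191). The two roots are 54 and 137.

54, 137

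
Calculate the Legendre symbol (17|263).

1

Euler's criterion: (17/263) ≡ 17^131 (mod 263).
17^2 ≡ 26 (mod 263)
17^4 ≡ 150 (mod 263)
17^8 ≡ 145 (mod 263)
17^16 ≡ 248 (mod 263)
17^32 ≡ 225 (mod 263)
17^64 ≡ 129 (mod 263)
17^128 ≡ 72 (mod 263)
17^131 = 17^(128+2+1) ≡ 1 (mod 263).
Result is 1, so (17/263) = 1.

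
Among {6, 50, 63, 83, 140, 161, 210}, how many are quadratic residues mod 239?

(6/239) = +1 → QR.
(50/239) = +1 → QR.
(63/239) = -1 → non-residue.
(83/239) = +1 → QR.
(140/239) = -1 → non-residue.
(161/239) = +1 → QR.
(210/239) = -1 → non-residue.
Total quadratic residues among the 7: 4.

4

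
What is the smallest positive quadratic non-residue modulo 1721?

(2/1721) = +1, so 2 is a residue.
(3/1721) = −1, so 3 is the smallest positive non-residue mod 1721.

3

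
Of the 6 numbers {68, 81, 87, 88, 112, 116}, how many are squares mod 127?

(68/127) = +1 → QR.
(81/127) = +1 → QR.
(87/127) = +1 → QR.
(88/127) = +1 → QR.
(112/127) = -1 → non-residue.
(116/127) = -1 → non-residue.
Total quadratic residues among the 6: 4.

4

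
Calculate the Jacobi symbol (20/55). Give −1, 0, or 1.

Pull out 2^2: since 55 ≡ 7 (mod 8), (2/55) = +1, so (2/55)^2 = +1.
Reciprocity: 5 ≡ 1 and 55 ≡ 3 (mod 4), so (5/55) = +(55/5).
Reduce top mod 5: now compute (0/5).
Top reduces to 0: gcd > 1, so the symbol is 0.

0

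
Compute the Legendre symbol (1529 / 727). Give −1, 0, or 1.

-1

First reduce: 1529 ≡ 75 (mod 727).
Reciprocity: 75 ≡ 3 and 727 ≡ 3 (mod 4), so (75/727) = −(727/75).
Reduce top mod 75: now compute (52/75).
Pull out 2^2: since 75 ≡ 3 (mod 8), (2/75) = -1, so (2/75)^2 = +1.
Reciprocity: 13 ≡ 1 and 75 ≡ 3 (mod 4), so (13/75) = +(75/13).
Reduce top mod 13: now compute (10/13).
Pull out 2: since 13 ≡ 5 (mod 8), (2/13) = -1.
Reciprocity: 5 ≡ 1 and 13 ≡ 1 (mod 4), so (5/13) = +(13/5).
Reduce top mod 5: now compute (3/5).
Reciprocity: 3 ≡ 3 and 5 ≡ 1 (mod 4), so (3/5) = +(5/3).
Reduce top mod 3: now compute (2/3).
Pull out 2: since 3 ≡ 3 (mod 8), (2/3) = -1.
Reached (1/3) = 1. Collecting the sign flips along the way, the symbol is -1.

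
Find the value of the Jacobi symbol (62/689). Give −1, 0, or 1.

1

Pull out 2: since 689 ≡ 1 (mod 8), (2/689) = +1.
Reciprocity: 31 ≡ 3 and 689 ≡ 1 (mod 4), so (31/689) = +(689/31).
Reduce top mod 31: now compute (7/31).
Reciprocity: 7 ≡ 3 and 31 ≡ 3 (mod 4), so (7/31) = −(31/7).
Reduce top mod 7: now compute (3/7).
Reciprocity: 3 ≡ 3 and 7 ≡ 3 (mod 4), so (3/7) = −(7/3).
Reduce top mod 3: now compute (1/3).
Reached (1/3) = 1. Collecting the sign flips along the way, the symbol is +1.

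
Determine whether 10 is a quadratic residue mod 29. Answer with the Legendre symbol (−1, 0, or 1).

-1

Pull out 2: since 29 ≡ 5 (mod 8), (2/29) = -1.
Reciprocity: 5 ≡ 1 and 29 ≡ 1 (mod 4), so (5/29) = +(29/5).
Reduce top mod 5: now compute (4/5).
Pull out 2^2: since 5 ≡ 5 (mod 8), (2/5) = -1, so (2/5)^2 = +1.
Reached (1/5) = 1. Collecting the sign flips along the way, the symbol is -1.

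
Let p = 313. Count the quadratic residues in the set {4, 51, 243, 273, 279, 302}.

3

(4/313) = +1 → QR.
(51/313) = -1 → non-residue.
(243/313) = +1 → QR.
(273/313) = -1 → non-residue.
(279/313) = -1 → non-residue.
(302/313) = +1 → QR.
Total quadratic residues among the 6: 3.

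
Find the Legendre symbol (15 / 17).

Euler's criterion: (15/17) ≡ 15^8 (mod 17).
15^2 ≡ 4 (mod 17)
15^4 ≡ 16 (mod 17)
15^8 ≡ 1 (mod 17)
15^8 = 15^(8) ≡ 1 (mod 17).
Result is 1, so (15/17) = 1.

1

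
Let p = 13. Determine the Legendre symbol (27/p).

Euler's criterion: (27/13) ≡ 1^6 (mod 13).
1^2 ≡ 1 (mod 13)
1^4 ≡ 1 (mod 13)
1^6 = 1^(4+2) ≡ 1 (mod 13).
Result is 1, so (27/13) = 1.

1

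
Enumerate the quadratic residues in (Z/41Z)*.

Square k = 1,…,20 (k and 41−k give the same square):
1²=1, 2²=4, 3²=9, 4²=16, 5²=25, 6²=36, 7²≡8, 8²≡23, 9²≡40, 10²≡18, 11²≡39, 12²≡21, 13²≡5, 14²≡32, 15²≡20, 16²≡10, 17²≡2, 18²≡37, 19²≡33, 20²≡31 (mod 41).
So the quadratic residues mod 41 are {1, 2, 4, 5, 8, 9, 10, 16, 18, 20, 21, 23, 25, 31, 32, 33, 36, 37, 39, 40}.

1, 2, 4, 5, 8, 9, 10, 16, 18, 20, 21, 23, 25, 31, 32, 33, 36, 37, 39, 40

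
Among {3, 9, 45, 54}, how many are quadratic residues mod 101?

(3/101) = -1 → non-residue.
(9/101) = +1 → QR.
(45/101) = +1 → QR.
(54/101) = +1 → QR.
Total quadratic residues among the 4: 3.

3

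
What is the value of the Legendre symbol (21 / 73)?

Euler's criterion: (21/73) ≡ 21^36 (mod 73).
21^2 ≡ 3 (mod 73)
21^4 ≡ 9 (mod 73)
21^8 ≡ 8 (mod 73)
21^16 ≡ 64 (mod 73)
21^32 ≡ 8 (mod 73)
21^36 = 21^(32+4) ≡ 72 (mod 73).
Result is 72 ≡ −1, so (21/73) = −1.

-1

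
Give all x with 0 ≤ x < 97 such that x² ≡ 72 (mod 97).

13, 84

97 ≡ 1 (mod 4), so we find a root by search.
Trying successive values, 13² = 169 ≡ 72 (mod 97). The other root is 97 − 13 = 84.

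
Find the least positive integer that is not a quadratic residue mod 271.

3

(2/271) = +1, so 2 is a residue.
(3/271) = −1, so 3 is the smallest positive non-residue mod 271.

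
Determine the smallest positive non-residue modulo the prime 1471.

(2/1471) = +1, so 2 is a residue.
(3/1471) = −1, so 3 is the smallest positive non-residue mod 1471.

3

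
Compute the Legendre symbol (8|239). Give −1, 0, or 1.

Pull out 2^3: since 239 ≡ 7 (mod 8), (2/239) = +1, so (2/239)^3 = +1.
Reached (1/239) = 1. Collecting the sign flips along the way, the symbol is +1.

1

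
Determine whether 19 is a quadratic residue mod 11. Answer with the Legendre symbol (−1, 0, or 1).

-1

First reduce: 19 ≡ 8 (mod 11).
Pull out 2^3: since 11 ≡ 3 (mod 8), (2/11) = -1, so (2/11)^3 = -1.
Reached (1/11) = 1. Collecting the sign flips along the way, the symbol is -1.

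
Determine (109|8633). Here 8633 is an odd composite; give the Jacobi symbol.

Reciprocity: 109 ≡ 1 and 8633 ≡ 1 (mod 4), so (109/8633) = +(8633/109).
Reduce top mod 109: now compute (22/109).
Pull out 2: since 109 ≡ 5 (mod 8), (2/109) = -1.
Reciprocity: 11 ≡ 3 and 109 ≡ 1 (mod 4), so (11/109) = +(109/11).
Reduce top mod 11: now compute (10/11).
Pull out 2: since 11 ≡ 3 (mod 8), (2/11) = -1.
Reciprocity: 5 ≡ 1 and 11 ≡ 3 (mod 4), so (5/11) = +(11/5).
Reduce top mod 5: now compute (1/5).
Reached (1/5) = 1. Collecting the sign flips along the way, the symbol is +1.

1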